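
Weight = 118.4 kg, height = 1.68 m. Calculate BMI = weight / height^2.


height^2 = 1.68^2 = 2.8224
BMI = 118.4 / 2.8224 = 41.95 kg/m^2

41.95 kg/m^2


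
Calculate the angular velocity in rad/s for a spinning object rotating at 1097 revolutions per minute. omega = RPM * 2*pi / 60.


omega = RPM * 2*pi / 60
= 1097 * 6.28318531 / 60
= 114.878 rad/s

114.878 rad/s


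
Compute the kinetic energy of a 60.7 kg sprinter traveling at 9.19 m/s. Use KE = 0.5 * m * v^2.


Velocity squared = 84.4561
KE = 0.5 * 60.7 * 84.4561 = 2563.24 J

2563.24 J


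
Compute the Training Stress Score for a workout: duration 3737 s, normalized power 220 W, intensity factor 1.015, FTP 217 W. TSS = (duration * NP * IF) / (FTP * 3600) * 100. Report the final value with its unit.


Product = 3737 * 220 * 1.015 = 834472.1
Base = 217 * 3600 = 781200
TSS = 834472.1 / 781200 * 100 = 106.82

106.82 TSS


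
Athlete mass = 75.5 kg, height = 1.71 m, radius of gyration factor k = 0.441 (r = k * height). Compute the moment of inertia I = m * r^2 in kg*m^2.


r = k * height = 0.441 * 1.71 = 0.75411 m
r^2 = 0.75411^2 = 0.568682
I = 75.5 * 0.568682 = 42.935 kg*m^2

42.935 kg*m^2


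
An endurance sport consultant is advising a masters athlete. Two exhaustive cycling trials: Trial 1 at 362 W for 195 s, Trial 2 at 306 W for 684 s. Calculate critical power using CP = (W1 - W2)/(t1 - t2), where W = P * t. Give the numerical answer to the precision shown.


W1 = 362 * 195 = 70590 J
W2 = 306 * 684 = 209304 J
CP = (70590 - 209304) / (195 - 684)
= -138714 / -489
= 283.67 W

283.67 W


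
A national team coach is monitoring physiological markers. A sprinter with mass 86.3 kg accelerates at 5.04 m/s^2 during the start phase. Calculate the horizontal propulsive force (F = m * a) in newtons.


F = m * a
= 86.3 * 5.04
= 434.95 N

434.95 N


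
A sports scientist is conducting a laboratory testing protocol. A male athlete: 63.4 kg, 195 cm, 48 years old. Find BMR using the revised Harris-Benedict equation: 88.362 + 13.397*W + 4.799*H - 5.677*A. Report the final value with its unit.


Intercept = 88.362
Weight contribution = 13.397 * 63.4 = 849.3698
Height contribution = 4.799 * 195 = 935.805
Age contribution = 5.677 * 48 = 272.496
BMR = 88.362 + 849.3698 + 935.805 - 272.496
= 1601.04 kcal/day

1601.04 kcal/day


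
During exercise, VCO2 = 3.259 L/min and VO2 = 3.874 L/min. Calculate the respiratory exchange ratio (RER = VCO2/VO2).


RER = VCO2 / VO2
= 3.259 / 3.874
= 0.8412

0.8412


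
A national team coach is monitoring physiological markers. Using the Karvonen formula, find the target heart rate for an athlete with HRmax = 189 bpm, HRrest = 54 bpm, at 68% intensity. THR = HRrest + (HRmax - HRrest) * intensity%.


HRR = 189 - 54 = 135
THR = 54 + 135 * 0.68
= 54 + 91.8
= 145.8 bpm

145.8 bpm


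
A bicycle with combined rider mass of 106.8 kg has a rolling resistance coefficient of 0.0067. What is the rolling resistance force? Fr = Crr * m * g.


Fr = 0.0067 * 106.8 * 9.81
= 0.71556 * 9.81
= 7.02 N

7.02 N


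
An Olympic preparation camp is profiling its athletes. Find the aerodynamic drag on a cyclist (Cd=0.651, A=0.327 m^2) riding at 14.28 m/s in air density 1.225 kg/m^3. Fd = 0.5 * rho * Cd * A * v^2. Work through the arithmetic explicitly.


Fd = 0.5 * 1.225 * 0.651 * 0.327 * 14.28^2
= 0.5 * 1.225 * 0.651 * 0.327 * 203.9184
= 26.588 N

26.588 N


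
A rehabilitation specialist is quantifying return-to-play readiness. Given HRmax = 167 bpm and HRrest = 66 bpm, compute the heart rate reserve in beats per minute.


Heart rate reserve = maximum HR minus resting HR
HRR = 167 - 66 = 101 bpm

101 bpm


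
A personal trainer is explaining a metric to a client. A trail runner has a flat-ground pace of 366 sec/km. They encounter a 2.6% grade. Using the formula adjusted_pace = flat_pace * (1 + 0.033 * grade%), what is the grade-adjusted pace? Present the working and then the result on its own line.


Grade factor = 1 + 0.033 * 2.6 = 1.0858
Adjusted = 366 * 1.0858 = 397.4 sec/km

397.4 s/km


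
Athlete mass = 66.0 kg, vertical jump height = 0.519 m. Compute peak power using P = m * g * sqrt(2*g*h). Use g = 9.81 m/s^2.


sqrt(2 * 9.81 * 0.519) = sqrt(10.18278) = 3.191047 m/s
P = 66.0 * 9.81 * 3.191047
= 2066.08 W

2066.08 W


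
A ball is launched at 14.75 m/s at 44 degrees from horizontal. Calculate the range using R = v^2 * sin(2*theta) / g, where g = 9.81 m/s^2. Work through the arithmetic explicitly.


sin(2 * 44) = sin(88) = 0.999391
v^2 = 14.75^2 = 217.5625
R = 217.5625 * 0.999391 / 9.81
= 22.164 m

22.164 m


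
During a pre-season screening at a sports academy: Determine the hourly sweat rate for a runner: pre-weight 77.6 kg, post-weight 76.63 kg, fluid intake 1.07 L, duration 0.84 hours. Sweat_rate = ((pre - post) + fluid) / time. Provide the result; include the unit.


Mass lost = 77.6 - 76.63 = 0.97 kg
Add fluid consumed: 0.97 + 1.07 = 2.04 L total sweat
Sweat rate = 2.04 / 0.84 = 2.429 L/h

2.429 L/h


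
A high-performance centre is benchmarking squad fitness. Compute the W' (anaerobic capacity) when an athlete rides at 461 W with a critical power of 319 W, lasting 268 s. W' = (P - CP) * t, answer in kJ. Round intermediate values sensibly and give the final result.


Above-CP power = 142 W
Duration = 268 s
W' = 142 * 268 = 38056 J
Convert: 38056 / 1000 = 38.056 kJ

38.056 kJ


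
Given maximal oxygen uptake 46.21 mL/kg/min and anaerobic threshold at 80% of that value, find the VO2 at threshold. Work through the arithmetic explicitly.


Percentage as decimal = 0.8
VO2 at AT = 46.21 * 0.8 = 36.97 mL/kg/min

36.97 mL/kg/min


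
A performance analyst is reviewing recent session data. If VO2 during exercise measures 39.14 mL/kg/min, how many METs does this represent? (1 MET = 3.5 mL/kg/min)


METs = VO2 / 3.5 = 39.14 / 3.5 = 11.18

11.18 METs


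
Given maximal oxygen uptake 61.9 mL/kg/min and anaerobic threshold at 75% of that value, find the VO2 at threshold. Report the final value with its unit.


Percentage as decimal = 0.75
VO2 at AT = 61.9 * 0.75 = 46.43 mL/kg/min

46.43 mL/kg/min


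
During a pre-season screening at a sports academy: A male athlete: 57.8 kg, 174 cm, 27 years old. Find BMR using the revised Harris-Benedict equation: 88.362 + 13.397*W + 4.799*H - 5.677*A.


Intercept = 88.362
Weight contribution = 13.397 * 57.8 = 774.3466
Height contribution = 4.799 * 174 = 835.026
Age contribution = 5.677 * 27 = 153.279
BMR = 88.362 + 774.3466 + 835.026 - 153.279
= 1544.46 kcal/day

1544.46 kcal/day


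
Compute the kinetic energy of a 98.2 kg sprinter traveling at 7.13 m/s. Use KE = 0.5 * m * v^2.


Velocity squared = 50.8369
KE = 0.5 * 98.2 * 50.8369 = 2496.09 J

2496.09 J


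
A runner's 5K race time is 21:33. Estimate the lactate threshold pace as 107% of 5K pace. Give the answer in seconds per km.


Total race time = 21*60 + 33 = 1293 seconds
5K pace = 1293 / 5 = 258.6 sec/km
LT pace = 258.6 * 1.07 = 276.7 sec/km

276.7 s/km


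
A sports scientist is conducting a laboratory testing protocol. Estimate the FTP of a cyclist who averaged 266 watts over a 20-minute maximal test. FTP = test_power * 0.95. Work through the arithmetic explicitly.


FTP = 266 * 0.95 = 252.7 W

252.7 W


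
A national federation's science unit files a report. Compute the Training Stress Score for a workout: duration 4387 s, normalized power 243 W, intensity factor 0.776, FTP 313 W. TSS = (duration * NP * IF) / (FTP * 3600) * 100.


Product = 4387 * 243 * 0.776 = 827247.816
Base = 313 * 3600 = 1126800
TSS = 827247.816 / 1126800 * 100 = 73.42

73.42 TSS


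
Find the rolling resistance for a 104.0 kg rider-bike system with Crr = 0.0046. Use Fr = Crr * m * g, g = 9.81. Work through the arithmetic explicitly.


m * g = 104.0 * 9.81 = 1020.24 N
Fr = 0.0046 * 1020.24 = 4.693 N

4.693 N


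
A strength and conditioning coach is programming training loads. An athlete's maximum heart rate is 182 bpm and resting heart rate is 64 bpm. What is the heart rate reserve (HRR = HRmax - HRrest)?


HRR = HRmax - HRrest
= 182 - 64
= 118 bpm

118 bpm


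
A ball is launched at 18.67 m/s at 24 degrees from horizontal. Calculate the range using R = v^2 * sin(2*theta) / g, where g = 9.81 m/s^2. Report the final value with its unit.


sin(2 * 24) = sin(48) = 0.743145
v^2 = 18.67^2 = 348.5689
R = 348.5689 * 0.743145 / 9.81
= 26.405 m

26.405 m


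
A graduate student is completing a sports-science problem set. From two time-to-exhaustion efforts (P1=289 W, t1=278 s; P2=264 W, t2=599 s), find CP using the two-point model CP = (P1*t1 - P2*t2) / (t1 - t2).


Work in trial 1 = 80342 J
Work in trial 2 = 158136 J
Delta work = -77794 J
Delta time = -321 s
CP = -77794 / -321 = 242.35 W

242.35 W


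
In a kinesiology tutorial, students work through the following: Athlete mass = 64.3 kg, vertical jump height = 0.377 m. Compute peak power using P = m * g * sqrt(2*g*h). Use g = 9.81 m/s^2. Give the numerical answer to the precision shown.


sqrt(2 * 9.81 * 0.377) = sqrt(7.39674) = 2.719695 m/s
P = 64.3 * 9.81 * 2.719695
= 1715.54 W

1715.54 W


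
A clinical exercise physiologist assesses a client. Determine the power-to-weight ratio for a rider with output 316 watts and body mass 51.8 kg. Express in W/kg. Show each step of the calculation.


P/W = 316 / 51.8 = 6.1 W/kg

6.1 W/kg


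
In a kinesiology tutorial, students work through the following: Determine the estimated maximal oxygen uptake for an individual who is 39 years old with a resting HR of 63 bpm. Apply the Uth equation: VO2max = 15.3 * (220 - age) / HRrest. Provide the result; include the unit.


HRmax = 220 - 39 = 181
VO2max = 15.3 * (181 / 63)
= 15.3 * 2.873
= 43.96 mL/kg/min

43.96 mL/kg/min


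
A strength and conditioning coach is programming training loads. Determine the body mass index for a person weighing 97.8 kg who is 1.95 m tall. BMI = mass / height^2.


BMI = mass / height^2
= 97.8 / 1.95^2
= 97.8 / 3.8025
= 25.72 kg/m^2

25.72 kg/m^2


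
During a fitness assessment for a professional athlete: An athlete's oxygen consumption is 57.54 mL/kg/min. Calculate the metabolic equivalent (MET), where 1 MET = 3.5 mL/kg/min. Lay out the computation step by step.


MET = VO2 / 3.5
= 57.54 / 3.5
= 16.44 METs

16.44 METs


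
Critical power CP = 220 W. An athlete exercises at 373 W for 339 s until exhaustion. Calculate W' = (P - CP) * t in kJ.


P - CP = 373 - 220 = 153 W
W' = 153 * 339 = 51867 J
= 51867 / 1000 = 51.867 kJ

51.867 kJ


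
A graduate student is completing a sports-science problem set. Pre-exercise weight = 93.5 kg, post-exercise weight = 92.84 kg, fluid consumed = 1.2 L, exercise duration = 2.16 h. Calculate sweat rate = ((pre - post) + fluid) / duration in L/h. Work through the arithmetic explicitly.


Weight loss = 93.5 - 92.84 = 0.66 kg (approx L)
Total sweat = 0.66 + 1.2 = 1.86 L
Sweat rate = 1.86 / 2.16 = 0.861 L/h

0.861 L/h


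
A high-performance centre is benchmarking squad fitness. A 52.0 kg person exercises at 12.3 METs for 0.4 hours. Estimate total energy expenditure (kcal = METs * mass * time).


Energy = METs * mass(kg) * time(h)
= 12.3 * 52.0 * 0.4
= 255.84 kcal

255.84 kcal


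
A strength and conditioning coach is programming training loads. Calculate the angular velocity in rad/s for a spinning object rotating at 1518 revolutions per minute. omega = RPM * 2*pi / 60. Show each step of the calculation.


omega = RPM * 2*pi / 60
= 1518 * 6.28318531 / 60
= 158.965 rad/s

158.965 rad/s


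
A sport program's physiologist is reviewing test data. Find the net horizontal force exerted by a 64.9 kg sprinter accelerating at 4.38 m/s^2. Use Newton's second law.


Newton's second law: F = m * a
F = 64.9 * 4.38 = 284.26 N

284.26 N


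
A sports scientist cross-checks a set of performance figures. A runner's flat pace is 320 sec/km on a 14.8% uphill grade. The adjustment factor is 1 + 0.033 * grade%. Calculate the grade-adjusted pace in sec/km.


Factor = 1 + 0.033 * 14.8 = 1.4884
Adjusted pace = 320 * 1.4884
= 476.29 sec/km

476.29 s/km


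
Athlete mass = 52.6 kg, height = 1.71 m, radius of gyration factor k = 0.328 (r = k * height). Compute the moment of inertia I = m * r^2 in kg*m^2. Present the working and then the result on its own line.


r = k * height = 0.328 * 1.71 = 0.56088 m
r^2 = 0.56088^2 = 0.314586
I = 52.6 * 0.314586 = 16.547 kg*m^2

16.547 kg*m^2


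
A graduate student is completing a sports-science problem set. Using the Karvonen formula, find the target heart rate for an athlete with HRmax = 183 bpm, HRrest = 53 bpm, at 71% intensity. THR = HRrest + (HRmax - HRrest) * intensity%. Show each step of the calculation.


HRR = 183 - 53 = 130
THR = 53 + 130 * 0.71
= 53 + 92.3
= 145.3 bpm

145.3 bpm


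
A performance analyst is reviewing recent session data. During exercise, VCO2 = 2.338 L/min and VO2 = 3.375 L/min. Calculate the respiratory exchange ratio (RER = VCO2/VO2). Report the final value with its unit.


RER = VCO2 / VO2
= 2.338 / 3.375
= 0.6927

0.6927


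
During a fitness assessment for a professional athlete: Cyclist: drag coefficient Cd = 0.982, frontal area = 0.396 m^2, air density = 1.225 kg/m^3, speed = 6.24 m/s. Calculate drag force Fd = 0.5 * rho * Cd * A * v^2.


v^2 = 6.24^2 = 38.9376
Fd = 0.5 * 1.225 * 0.982 * 0.396 * 38.9376
= 9.274 N

9.274 N


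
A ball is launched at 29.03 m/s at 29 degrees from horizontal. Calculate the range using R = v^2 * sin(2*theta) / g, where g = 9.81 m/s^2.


sin(2 * 29) = sin(58) = 0.848048
v^2 = 29.03^2 = 842.7409
R = 842.7409 * 0.848048 / 9.81
= 72.853 m

72.853 m


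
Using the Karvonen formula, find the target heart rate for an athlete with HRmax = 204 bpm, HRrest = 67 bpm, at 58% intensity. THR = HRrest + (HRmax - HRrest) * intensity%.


HRR = 204 - 67 = 137
THR = 67 + 137 * 0.58
= 67 + 79.46
= 146.46 bpm

146.46 bpm


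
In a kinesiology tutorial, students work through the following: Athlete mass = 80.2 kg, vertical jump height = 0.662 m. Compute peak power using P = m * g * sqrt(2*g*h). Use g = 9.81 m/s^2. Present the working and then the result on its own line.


sqrt(2 * 9.81 * 0.662) = sqrt(12.98844) = 3.603948 m/s
P = 80.2 * 9.81 * 3.603948
= 2835.45 W

2835.45 W


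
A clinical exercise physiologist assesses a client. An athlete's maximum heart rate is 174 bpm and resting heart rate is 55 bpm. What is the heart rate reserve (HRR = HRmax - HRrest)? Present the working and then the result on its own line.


HRR = HRmax - HRrest
= 174 - 55
= 119 bpm

119 bpm


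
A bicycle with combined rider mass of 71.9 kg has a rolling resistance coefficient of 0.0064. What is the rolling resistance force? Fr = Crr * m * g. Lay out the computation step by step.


Fr = 0.0064 * 71.9 * 9.81
= 0.46016 * 9.81
= 4.514 N

4.514 N


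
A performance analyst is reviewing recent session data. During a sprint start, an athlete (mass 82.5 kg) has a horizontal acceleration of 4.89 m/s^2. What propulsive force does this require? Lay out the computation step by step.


Propulsive force = mass * acceleration
= 82.5 kg * 4.89 m/s^2
= 403.43 N

403.43 N


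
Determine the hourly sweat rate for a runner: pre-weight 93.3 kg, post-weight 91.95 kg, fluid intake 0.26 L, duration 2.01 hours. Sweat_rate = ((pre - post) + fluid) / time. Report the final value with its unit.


Mass lost = 93.3 - 91.95 = 1.35 kg
Add fluid consumed: 1.35 + 0.26 = 1.61 L total sweat
Sweat rate = 1.61 / 2.01 = 0.801 L/h

0.801 L/h


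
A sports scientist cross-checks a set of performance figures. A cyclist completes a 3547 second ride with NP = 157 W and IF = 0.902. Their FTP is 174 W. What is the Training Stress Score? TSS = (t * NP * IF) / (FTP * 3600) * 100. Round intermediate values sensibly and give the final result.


t * NP * IF = 3547 * 157 * 0.902 = 502304.858
FTP * 3600 = 626400
TSS = (502304.858 / 626400) * 100 = 80.19

80.19 TSS


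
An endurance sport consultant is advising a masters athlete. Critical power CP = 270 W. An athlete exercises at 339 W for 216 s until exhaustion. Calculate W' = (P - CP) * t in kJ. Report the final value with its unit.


P - CP = 339 - 270 = 69 W
W' = 69 * 216 = 14904 J
= 14904 / 1000 = 14.904 kJ

14.904 kJ


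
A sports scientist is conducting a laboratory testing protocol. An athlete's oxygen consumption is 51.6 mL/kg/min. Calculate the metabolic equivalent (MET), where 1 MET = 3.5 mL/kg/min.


MET = VO2 / 3.5
= 51.6 / 3.5
= 14.74 METs

14.74 METs


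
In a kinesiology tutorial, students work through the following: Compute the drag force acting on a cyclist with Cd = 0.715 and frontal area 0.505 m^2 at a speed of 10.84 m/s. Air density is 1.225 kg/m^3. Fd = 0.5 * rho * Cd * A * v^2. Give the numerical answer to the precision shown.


Step 1: v^2 = 117.5056
Step 2: Fd = 0.5 * 1.225 * 0.715 * 0.505 * 117.5056
= 25.987 N

25.987 N


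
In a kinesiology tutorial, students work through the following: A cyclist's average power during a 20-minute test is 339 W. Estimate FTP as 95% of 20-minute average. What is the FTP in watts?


FTP = 20-min power * 0.95
= 339 * 0.95
= 322.05 W

322.05 W


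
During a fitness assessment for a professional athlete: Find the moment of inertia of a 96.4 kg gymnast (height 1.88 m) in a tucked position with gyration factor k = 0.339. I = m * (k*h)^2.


Radius of gyration = 0.339 * 1.88 = 0.63732 m
I = 96.4 * 0.63732^2
= 96.4 * 0.406177
= 39.155 kg*m^2

39.155 kg*m^2


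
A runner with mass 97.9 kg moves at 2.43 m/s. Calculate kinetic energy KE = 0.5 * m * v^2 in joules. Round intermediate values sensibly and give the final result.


v^2 = 2.43^2 = 5.9049
KE = 0.5 * 97.9 * 5.9049
= 289.04 J

289.04 J


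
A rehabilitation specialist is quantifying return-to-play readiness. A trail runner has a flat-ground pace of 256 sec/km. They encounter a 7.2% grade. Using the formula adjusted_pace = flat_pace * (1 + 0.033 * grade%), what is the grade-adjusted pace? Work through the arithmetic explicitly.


Grade factor = 1 + 0.033 * 7.2 = 1.2376
Adjusted = 256 * 1.2376 = 316.83 sec/km

316.83 s/km


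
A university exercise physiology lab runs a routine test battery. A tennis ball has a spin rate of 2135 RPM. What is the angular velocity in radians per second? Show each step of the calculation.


Convert RPM to rad/s: multiply by 2*pi and divide by 60
omega = 2135 * 2 * pi / 60
= 223.577 rad/s

223.577 rad/s


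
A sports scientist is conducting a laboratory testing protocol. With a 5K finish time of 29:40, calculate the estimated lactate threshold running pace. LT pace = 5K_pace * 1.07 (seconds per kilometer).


Race duration = 1780 s for 5 km
Average pace = 1780 / 5 = 356.0 s/km
LT pace = 356.0 * 1.07
= 380.92 s/km

380.92 s/km


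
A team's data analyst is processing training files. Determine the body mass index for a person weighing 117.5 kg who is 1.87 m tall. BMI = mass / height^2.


BMI = mass / height^2
= 117.5 / 1.87^2
= 117.5 / 3.4969
= 33.6 kg/m^2

33.6 kg/m^2


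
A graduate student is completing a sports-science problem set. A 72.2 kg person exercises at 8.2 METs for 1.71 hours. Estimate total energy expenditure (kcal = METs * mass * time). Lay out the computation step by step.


Energy = METs * mass(kg) * time(h)
= 8.2 * 72.2 * 1.71
= 1012.39 kcal

1012.39 kcal


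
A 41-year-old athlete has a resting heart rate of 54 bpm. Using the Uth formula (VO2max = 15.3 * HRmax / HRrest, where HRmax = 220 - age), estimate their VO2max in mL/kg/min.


HRmax = 220 - 41 = 179 bpm
Ratio = HRmax / HRrest = 179 / 54 = 3.3148
VO2max = 15.3 * 3.3148 = 50.72 mL/kg/min

50.72 mL/kg/min


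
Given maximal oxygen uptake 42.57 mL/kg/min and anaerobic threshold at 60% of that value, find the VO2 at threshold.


Percentage as decimal = 0.6
VO2 at AT = 42.57 * 0.6 = 25.54 mL/kg/min

25.54 mL/kg/min


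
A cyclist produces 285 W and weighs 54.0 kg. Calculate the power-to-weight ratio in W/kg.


P/W = power / mass
= 285 / 54.0
= 5.278 W/kg

5.278 W/kg


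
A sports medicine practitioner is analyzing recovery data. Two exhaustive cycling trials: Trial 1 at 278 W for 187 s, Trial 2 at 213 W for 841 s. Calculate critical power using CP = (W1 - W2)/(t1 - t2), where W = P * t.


W1 = 278 * 187 = 51986 J
W2 = 213 * 841 = 179133 J
CP = (51986 - 179133) / (187 - 841)
= -127147 / -654
= 194.41 W

194.41 W


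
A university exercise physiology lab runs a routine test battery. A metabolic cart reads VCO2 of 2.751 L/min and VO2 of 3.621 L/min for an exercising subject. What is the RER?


RER = VCO2 / VO2 = 2.751 / 3.621 = 0.7597

0.7597


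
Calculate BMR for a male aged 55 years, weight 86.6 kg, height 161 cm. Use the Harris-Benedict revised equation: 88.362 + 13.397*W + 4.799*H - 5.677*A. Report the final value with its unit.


Substituting values:
W term = 13.397 * 86.6 = 1160.1802
H term = 4.799 * 161 = 772.639
A term = 5.677 * 55 = 312.235
BMR = 1708.95 kcal/day

1708.95 kcal/day


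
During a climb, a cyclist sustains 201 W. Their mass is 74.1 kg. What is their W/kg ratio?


Power-to-weight = 201 W / 74.1 kg
= 2.713 W/kg

2.713 W/kg


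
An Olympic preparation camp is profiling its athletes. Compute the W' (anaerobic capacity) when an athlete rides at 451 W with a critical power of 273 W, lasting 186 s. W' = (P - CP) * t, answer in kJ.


Above-CP power = 178 W
Duration = 186 s
W' = 178 * 186 = 33108 J
Convert: 33108 / 1000 = 33.108 kJ

33.108 kJ


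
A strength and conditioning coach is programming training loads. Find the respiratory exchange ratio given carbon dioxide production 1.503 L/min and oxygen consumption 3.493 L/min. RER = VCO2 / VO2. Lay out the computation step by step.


VCO2 = 1.503 L/min
VO2 = 3.493 L/min
RER = 1.503 / 3.493 = 0.4303

0.4303


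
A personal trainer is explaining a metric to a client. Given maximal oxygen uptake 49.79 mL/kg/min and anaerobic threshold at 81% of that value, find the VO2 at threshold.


Percentage as decimal = 0.81
VO2 at AT = 49.79 * 0.81 = 40.33 mL/kg/min

40.33 mL/kg/min


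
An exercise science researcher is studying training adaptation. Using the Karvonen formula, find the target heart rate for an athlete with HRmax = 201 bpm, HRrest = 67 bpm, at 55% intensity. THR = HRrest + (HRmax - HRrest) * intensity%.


HRR = 201 - 67 = 134
THR = 67 + 134 * 0.55
= 67 + 73.7
= 140.7 bpm

140.7 bpm


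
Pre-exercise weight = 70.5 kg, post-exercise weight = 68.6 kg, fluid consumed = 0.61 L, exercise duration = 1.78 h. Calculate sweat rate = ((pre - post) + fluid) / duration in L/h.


Weight loss = 70.5 - 68.6 = 1.9 kg (approx L)
Total sweat = 1.9 + 0.61 = 2.51 L
Sweat rate = 2.51 / 1.78 = 1.41 L/h

1.41 L/h


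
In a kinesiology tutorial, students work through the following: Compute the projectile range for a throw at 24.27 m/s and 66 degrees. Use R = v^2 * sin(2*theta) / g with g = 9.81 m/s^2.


Two times the angle = 132 degrees
sin(132) = 0.743145
R = 589.0329 * 0.743145 / 9.81 = 44.621 m

44.621 m


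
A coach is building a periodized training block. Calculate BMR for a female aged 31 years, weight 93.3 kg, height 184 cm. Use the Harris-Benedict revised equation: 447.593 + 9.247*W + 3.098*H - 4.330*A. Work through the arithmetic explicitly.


Substituting values:
W term = 9.247 * 93.3 = 862.7451
H term = 3.098 * 184 = 570.032
A term = 4.330 * 31 = 134.23
BMR = 1746.14 kcal/day

1746.14 kcal/day


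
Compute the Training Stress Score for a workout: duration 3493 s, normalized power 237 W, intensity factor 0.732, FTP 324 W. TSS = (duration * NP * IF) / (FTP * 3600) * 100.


Product = 3493 * 237 * 0.732 = 605979.612
Base = 324 * 3600 = 1166400
TSS = 605979.612 / 1166400 * 100 = 51.95

51.95 TSS


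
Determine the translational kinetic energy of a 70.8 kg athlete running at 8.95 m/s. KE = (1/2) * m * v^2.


KE = 0.5 * m * v^2
= 0.5 * 70.8 * 8.95^2
= 0.5 * 70.8 * 80.1025
= 2835.63 J

2835.63 J


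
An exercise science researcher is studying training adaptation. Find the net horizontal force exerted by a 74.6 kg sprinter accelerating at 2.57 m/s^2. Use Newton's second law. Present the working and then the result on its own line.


Newton's second law: F = m * a
F = 74.6 * 2.57 = 191.72 N

191.72 N


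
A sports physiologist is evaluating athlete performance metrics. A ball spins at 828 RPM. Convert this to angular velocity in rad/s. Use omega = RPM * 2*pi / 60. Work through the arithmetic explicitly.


omega = 828 * 2 * pi / 60
= 828 * 6.28318531 / 60
= 5202.477 / 60
= 86.708 rad/s

86.708 rad/s


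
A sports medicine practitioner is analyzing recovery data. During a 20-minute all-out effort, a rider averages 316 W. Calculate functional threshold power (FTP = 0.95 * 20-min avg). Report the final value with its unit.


FTP = 0.95 * 316
= 300.2 W

300.2 W


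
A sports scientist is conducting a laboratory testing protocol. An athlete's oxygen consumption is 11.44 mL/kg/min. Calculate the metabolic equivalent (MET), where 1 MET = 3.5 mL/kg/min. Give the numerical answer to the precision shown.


MET = VO2 / 3.5
= 11.44 / 3.5
= 3.27 METs

3.27 METs


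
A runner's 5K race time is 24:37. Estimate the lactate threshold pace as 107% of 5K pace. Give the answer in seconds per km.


Total race time = 24*60 + 37 = 1477 seconds
5K pace = 1477 / 5 = 295.4 sec/km
LT pace = 295.4 * 1.07 = 316.08 sec/km

316.08 s/km


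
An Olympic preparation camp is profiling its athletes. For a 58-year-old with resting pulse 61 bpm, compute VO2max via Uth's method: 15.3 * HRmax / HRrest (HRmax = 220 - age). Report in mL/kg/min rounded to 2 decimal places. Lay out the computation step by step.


Step 1: HRmax = 220 - 58 = 162 bpm
Step 2: Ratio = 162 / 61 = 2.6557
Step 3: VO2max = 15.3 * 2.6557 = 40.63 mL/kg/min

40.63 mL/kg/min


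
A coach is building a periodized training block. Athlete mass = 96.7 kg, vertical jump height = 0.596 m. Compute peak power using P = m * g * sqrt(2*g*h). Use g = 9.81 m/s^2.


sqrt(2 * 9.81 * 0.596) = sqrt(11.69352) = 3.419579 m/s
P = 96.7 * 9.81 * 3.419579
= 3243.9 W

3243.9 W


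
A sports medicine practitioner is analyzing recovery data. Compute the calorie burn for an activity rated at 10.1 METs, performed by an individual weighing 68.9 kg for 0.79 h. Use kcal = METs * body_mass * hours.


Product of METs and mass = 10.1 * 68.9 = 695.89
Total kcal = 695.89 * 0.79 = 549.75 kcal

549.75 kcal


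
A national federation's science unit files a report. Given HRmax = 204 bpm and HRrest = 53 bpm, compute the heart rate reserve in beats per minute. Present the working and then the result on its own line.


Heart rate reserve = maximum HR minus resting HR
HRR = 204 - 53 = 151 bpm

151 bpm


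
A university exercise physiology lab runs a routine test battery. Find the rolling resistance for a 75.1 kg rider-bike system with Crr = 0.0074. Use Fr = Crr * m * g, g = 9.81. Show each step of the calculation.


m * g = 75.1 * 9.81 = 736.731 N
Fr = 0.0074 * 736.731 = 5.452 N

5.452 N


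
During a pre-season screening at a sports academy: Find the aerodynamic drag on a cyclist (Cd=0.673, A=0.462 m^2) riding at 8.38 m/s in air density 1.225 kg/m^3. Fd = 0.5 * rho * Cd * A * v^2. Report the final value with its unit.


Fd = 0.5 * 1.225 * 0.673 * 0.462 * 8.38^2
= 0.5 * 1.225 * 0.673 * 0.462 * 70.2244
= 13.374 N

13.374 N


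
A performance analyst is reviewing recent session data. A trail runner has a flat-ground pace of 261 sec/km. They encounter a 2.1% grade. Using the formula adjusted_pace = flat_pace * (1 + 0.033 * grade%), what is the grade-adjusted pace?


Grade factor = 1 + 0.033 * 2.1 = 1.0693
Adjusted = 261 * 1.0693 = 279.09 sec/km

279.09 s/km


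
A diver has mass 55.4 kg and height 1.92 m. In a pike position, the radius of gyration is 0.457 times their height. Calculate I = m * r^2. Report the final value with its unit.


r = 0.457 * 1.92 = 0.87744 m
I = m * r^2 = 55.4 * 0.769901 = 42.653 kg*m^2

42.653 kg*m^2


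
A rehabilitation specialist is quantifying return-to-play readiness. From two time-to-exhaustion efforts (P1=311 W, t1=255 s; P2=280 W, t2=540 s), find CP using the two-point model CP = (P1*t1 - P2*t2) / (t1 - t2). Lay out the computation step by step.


Work in trial 1 = 79305 J
Work in trial 2 = 151200 J
Delta work = -71895 J
Delta time = -285 s
CP = -71895 / -285 = 252.26 W

252.26 W


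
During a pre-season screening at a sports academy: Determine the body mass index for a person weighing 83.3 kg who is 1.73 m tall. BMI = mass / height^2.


BMI = mass / height^2
= 83.3 / 1.73^2
= 83.3 / 2.9929
= 27.83 kg/m^2

27.83 kg/m^2


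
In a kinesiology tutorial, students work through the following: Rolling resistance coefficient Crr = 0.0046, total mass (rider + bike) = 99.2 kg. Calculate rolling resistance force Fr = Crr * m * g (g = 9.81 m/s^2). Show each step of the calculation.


Fr = Crr * m * g
= 0.0046 * 99.2 * 9.81
= 4.476 N

4.476 N


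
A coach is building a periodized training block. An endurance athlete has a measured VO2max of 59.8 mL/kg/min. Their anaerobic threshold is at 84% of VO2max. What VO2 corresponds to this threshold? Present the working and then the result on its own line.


Anaerobic threshold VO2 = VO2max * 84%
= 59.8 * 0.84
= 50.23 mL/kg/min

50.23 mL/kg/min


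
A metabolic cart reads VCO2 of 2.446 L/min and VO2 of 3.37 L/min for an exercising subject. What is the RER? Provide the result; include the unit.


RER = VCO2 / VO2 = 2.446 / 3.37 = 0.7258

0.7258


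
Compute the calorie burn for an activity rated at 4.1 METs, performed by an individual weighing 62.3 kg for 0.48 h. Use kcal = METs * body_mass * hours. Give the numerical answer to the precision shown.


Product of METs and mass = 4.1 * 62.3 = 255.43
Total kcal = 255.43 * 0.48 = 122.61 kcal

122.61 kcal


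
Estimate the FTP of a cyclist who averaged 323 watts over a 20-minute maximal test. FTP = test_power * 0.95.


FTP = 323 * 0.95 = 306.85 W

306.85 W


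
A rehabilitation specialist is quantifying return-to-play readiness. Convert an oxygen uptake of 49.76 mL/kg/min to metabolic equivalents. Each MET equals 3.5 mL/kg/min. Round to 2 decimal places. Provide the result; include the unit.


One MET = 3.5 mL/kg/min
Number of METs = 49.76 / 3.5
= 14.22 METs

14.22 METs


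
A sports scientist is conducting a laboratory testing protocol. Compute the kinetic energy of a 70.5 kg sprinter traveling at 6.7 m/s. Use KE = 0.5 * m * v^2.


Velocity squared = 44.89
KE = 0.5 * 70.5 * 44.89 = 1582.37 J

1582.37 J


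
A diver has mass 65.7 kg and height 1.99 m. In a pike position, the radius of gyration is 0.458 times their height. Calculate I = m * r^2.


r = 0.458 * 1.99 = 0.91142 m
I = m * r^2 = 65.7 * 0.830686 = 54.576 kg*m^2

54.576 kg*m^2


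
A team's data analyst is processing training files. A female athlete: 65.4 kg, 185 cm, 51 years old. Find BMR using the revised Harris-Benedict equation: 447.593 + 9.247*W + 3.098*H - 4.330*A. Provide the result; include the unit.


Intercept = 447.593
Weight contribution = 9.247 * 65.4 = 604.7538
Height contribution = 3.098 * 185 = 573.13
Age contribution = 4.33 * 51 = 220.83
BMR = 447.593 + 604.7538 + 573.13 - 220.83
= 1404.65 kcal/day

1404.65 kcal/day


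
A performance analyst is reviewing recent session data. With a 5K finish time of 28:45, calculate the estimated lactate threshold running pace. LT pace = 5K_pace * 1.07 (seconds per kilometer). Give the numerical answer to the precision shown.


Race duration = 1725 s for 5 km
Average pace = 1725 / 5 = 345.0 s/km
LT pace = 345.0 * 1.07
= 369.15 s/km

369.15 s/km


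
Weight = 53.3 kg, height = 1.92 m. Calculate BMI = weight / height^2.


height^2 = 1.92^2 = 3.6864
BMI = 53.3 / 3.6864 = 14.46 kg/m^2

14.46 kg/m^2


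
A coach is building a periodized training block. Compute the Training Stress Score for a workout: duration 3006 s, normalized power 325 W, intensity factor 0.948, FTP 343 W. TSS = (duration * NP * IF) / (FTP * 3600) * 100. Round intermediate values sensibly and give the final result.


Product = 3006 * 325 * 0.948 = 926148.6
Base = 343 * 3600 = 1234800
TSS = 926148.6 / 1234800 * 100 = 75.0

75.0 TSS


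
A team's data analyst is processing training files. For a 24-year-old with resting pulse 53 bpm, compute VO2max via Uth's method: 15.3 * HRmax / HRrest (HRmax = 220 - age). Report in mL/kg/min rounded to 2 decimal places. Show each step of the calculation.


Step 1: HRmax = 220 - 24 = 196 bpm
Step 2: Ratio = 196 / 53 = 3.6981
Step 3: VO2max = 15.3 * 3.6981 = 56.58 mL/kg/min

56.58 mL/kg/min


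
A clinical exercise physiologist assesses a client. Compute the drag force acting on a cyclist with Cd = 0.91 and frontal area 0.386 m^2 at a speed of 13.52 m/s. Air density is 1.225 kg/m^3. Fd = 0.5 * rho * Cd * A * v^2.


Step 1: v^2 = 182.7904
Step 2: Fd = 0.5 * 1.225 * 0.91 * 0.386 * 182.7904
= 39.327 N

39.327 N


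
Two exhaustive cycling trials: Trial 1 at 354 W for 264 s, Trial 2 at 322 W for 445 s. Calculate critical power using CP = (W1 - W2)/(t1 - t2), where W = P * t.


W1 = 354 * 264 = 93456 J
W2 = 322 * 445 = 143290 J
CP = (93456 - 143290) / (264 - 445)
= -49834 / -181
= 275.33 W

275.33 W


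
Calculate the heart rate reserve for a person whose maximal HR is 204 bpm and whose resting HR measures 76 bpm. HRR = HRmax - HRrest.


HRmax = 204 bpm
HRrest = 76 bpm
HRR = 204 - 76 = 128 bpm

128 bpm


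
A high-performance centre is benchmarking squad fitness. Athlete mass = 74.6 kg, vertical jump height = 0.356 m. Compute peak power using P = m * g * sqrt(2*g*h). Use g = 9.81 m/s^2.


sqrt(2 * 9.81 * 0.356) = sqrt(6.98472) = 2.642862 m/s
P = 74.6 * 9.81 * 2.642862
= 1934.12 W

1934.12 W


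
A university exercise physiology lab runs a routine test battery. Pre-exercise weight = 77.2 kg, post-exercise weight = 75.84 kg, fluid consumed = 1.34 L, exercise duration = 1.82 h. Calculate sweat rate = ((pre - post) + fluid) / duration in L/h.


Weight loss = 77.2 - 75.84 = 1.36 kg (approx L)
Total sweat = 1.36 + 1.34 = 2.7 L
Sweat rate = 2.7 / 1.82 = 1.484 L/h

1.484 L/h


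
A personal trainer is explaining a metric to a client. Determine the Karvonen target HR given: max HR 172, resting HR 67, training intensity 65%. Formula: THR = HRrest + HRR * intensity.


HRR = HRmax - HRrest = 172 - 67 = 105
THR = 67 + 105 * 0.65
= 135.25 bpm

135.25 bpm


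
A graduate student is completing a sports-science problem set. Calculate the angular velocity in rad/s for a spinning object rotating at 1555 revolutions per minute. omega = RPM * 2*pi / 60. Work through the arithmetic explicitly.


omega = RPM * 2*pi / 60
= 1555 * 6.28318531 / 60
= 162.839 rad/s

162.839 rad/s


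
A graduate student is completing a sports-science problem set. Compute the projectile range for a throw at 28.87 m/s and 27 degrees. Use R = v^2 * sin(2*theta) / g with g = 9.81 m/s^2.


Two times the angle = 54 degrees
sin(54) = 0.809017
R = 833.4769 * 0.809017 / 9.81 = 68.736 m

68.736 m


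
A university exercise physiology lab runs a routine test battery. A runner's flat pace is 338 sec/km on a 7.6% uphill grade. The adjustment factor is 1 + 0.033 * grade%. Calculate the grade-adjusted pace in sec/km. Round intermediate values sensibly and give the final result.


Factor = 1 + 0.033 * 7.6 = 1.2508
Adjusted pace = 338 * 1.2508
= 422.77 sec/km

422.77 s/km


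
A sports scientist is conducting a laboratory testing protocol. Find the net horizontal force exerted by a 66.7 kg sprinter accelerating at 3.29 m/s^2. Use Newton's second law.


Newton's second law: F = m * a
F = 66.7 * 3.29 = 219.44 N

219.44 N


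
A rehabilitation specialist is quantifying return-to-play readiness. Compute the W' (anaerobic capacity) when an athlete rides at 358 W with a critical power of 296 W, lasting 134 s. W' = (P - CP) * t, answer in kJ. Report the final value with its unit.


Above-CP power = 62 W
Duration = 134 s
W' = 62 * 134 = 8308 J
Convert: 8308 / 1000 = 8.308 kJ

8.308 kJ


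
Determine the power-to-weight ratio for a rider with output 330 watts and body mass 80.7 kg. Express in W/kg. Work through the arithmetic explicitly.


P/W = 330 / 80.7 = 4.089 W/kg

4.089 W/kg


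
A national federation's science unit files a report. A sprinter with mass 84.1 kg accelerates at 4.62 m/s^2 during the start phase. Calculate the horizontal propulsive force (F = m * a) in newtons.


F = m * a
= 84.1 * 4.62
= 388.54 N

388.54 N


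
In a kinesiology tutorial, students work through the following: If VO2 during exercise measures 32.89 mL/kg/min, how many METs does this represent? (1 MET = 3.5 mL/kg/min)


METs = VO2 / 3.5 = 32.89 / 3.5 = 9.4

9.4 METs


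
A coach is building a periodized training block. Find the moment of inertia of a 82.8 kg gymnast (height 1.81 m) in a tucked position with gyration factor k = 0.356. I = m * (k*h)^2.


Radius of gyration = 0.356 * 1.81 = 0.64436 m
I = 82.8 * 0.64436^2
= 82.8 * 0.4152
= 34.379 kg*m^2

34.379 kg*m^2


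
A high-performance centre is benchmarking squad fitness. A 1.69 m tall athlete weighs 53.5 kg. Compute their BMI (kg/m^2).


height^2 = 2.8561 m^2
BMI = 53.5 / 2.8561 = 18.73 kg/m^2

18.73 kg/m^2


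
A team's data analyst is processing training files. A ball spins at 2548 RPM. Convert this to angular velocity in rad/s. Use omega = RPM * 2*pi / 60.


omega = 2548 * 2 * pi / 60
= 2548 * 6.28318531 / 60
= 16009.556 / 60
= 266.826 rad/s

266.826 rad/s


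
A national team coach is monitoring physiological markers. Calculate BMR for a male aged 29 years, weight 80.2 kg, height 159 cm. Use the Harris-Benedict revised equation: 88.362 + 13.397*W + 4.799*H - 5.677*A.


Substituting values:
W term = 13.397 * 80.2 = 1074.4394
H term = 4.799 * 159 = 763.041
A term = 5.677 * 29 = 164.633
BMR = 1761.21 kcal/day

1761.21 kcal/day


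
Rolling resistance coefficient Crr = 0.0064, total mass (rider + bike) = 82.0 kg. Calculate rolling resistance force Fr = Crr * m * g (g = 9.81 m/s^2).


Fr = Crr * m * g
= 0.0064 * 82.0 * 9.81
= 5.148 N

5.148 N


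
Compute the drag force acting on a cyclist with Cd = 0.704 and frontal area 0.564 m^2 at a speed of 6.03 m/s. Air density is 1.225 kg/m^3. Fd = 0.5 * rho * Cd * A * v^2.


Step 1: v^2 = 36.3609
Step 2: Fd = 0.5 * 1.225 * 0.704 * 0.564 * 36.3609
= 8.843 N

8.843 N


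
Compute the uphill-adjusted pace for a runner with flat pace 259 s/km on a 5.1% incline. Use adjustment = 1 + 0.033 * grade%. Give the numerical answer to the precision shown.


Adjustment factor = 1 + 0.033 * 5.1 = 1.1683
Grade-adjusted pace = 259 * 1.1683 = 302.59 s/km

302.59 s/km


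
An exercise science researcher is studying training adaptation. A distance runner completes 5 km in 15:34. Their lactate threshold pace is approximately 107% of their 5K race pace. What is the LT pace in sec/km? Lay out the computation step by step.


Convert to seconds: 15 min 34 s = 934 s
Pace per km = 934 / 5 = 186.8 s/km
LT pace = 186.8 * 1.07 = 199.88 s/km

199.88 s/km


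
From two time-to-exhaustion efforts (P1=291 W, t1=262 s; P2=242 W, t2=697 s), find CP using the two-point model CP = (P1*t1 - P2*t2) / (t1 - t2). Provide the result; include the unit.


Work in trial 1 = 76242 J
Work in trial 2 = 168674 J
Delta work = -92432 J
Delta time = -435 s
CP = -92432 / -435 = 212.49 W

212.49 W


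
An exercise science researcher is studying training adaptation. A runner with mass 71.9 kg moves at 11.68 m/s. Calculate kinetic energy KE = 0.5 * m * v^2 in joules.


v^2 = 11.68^2 = 136.4224
KE = 0.5 * 71.9 * 136.4224
= 4904.39 J

4904.39 J


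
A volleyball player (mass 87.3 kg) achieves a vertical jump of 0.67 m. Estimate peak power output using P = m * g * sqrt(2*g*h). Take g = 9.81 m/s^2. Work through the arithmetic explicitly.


2 * g * h = 2 * 9.81 * 0.67 = 13.1454
sqrt(13.1454) = 3.625659 m/s
P = 87.3 * 9.81 * 3.625659 = 3105.06 W

3105.06 W
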